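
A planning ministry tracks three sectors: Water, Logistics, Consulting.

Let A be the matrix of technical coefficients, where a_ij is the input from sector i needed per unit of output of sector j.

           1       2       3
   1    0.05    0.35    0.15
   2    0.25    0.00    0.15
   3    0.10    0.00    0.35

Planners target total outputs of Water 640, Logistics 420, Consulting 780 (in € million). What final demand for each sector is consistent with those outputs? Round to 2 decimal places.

I − A =
  [   0.95    -0.35    -0.15]
  [  -0.25     1.00    -0.15]
  [  -0.10     0.00     0.65]
d = (I − A) x:
  d_1 = (+0.95)·640 + (-0.35)·420 + (-0.15)·780 = 344.00
  d_2 = (-0.25)·640 + (+1.00)·420 + (-0.15)·780 = 143.00
  d_3 = (-0.10)·640 + (+0.00)·420 + (+0.65)·780 = 443.00

d_1 = 344.00, d_2 = 143.00, d_3 = 443.00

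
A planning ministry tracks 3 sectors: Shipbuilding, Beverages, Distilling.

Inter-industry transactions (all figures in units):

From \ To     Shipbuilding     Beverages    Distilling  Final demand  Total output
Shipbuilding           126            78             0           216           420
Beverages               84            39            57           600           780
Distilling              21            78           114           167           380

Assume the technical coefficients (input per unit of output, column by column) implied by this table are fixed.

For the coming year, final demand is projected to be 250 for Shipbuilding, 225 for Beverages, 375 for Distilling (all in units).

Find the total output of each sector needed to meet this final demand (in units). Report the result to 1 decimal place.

x_1 = 417.7, x_2 = 423.6, x_3 = 626.1

Technical coefficients a_ij = z_ij / X_j:
  a_11 = 126/420 = 0.30, a_21 = 84/420 = 0.20, a_31 = 21/420 = 0.05
  a_12 = 78/780 = 0.10, a_22 = 39/780 = 0.05, a_32 = 78/780 = 0.10
  a_13 = 0/380 = 0.00, a_23 = 57/380 = 0.15, a_33 = 114/380 = 0.30
I − A =
  [   0.70    -0.10     0.00]
  [  -0.20     0.95    -0.15]
  [  -0.05    -0.10     0.70]
Cofactors of I−A, C_ij = (−1)^(i+j)·(minor ij) (rows/columns in the sector order above):
  C_11 = (0.95)(0.70) − (-0.15)(-0.10) = 0.6500
  C_12 = −[(-0.20)(0.70) − (-0.15)(-0.05)] = 0.1475
  C_13 = (-0.20)(-0.10) − (0.95)(-0.05) = 0.0675
  C_21 = −[(-0.10)(0.70) − (0.00)(-0.10)] = 0.0700
  C_22 = (0.70)(0.70) − (0.00)(-0.05) = 0.4900
  C_23 = −[(0.70)(-0.10) − (-0.10)(-0.05)] = 0.0750
  C_31 = (-0.10)(-0.15) − (0.00)(0.95) = 0.0150
  C_32 = −[(0.70)(-0.15) − (0.00)(-0.20)] = 0.1050
  C_33 = (0.70)(0.95) − (-0.10)(-0.20) = 0.6450
det(I−A) = Σ_j (I−A)_1j·C_1j = (0.70)(0.6500) + (-0.10)(0.1475) + (0.00)(0.0675) = 0.44025
adj(I−A) = Cᵀ =
  [ 0.6500   0.0700   0.0150]
  [ 0.1475   0.4900   0.1050]
  [ 0.0675   0.0750   0.6450]
(I − A)⁻¹ = adj(I−A) / det(I−A) ≈
  [   1.4764     0.1590     0.0341]
  [   0.3350     1.1130     0.2385]
  [   0.1533     0.1704     1.4651]
x = (I − A)⁻¹ d = adj(I−A)·d / det(I−A), with det(I−A) = 0.44025:
  x_1 = (0.6500·250 + 0.0700·225 + 0.0150·375) / 0.44025 = 183.875 / 0.44025 ≈ 417.7
  x_2 = (0.1475·250 + 0.4900·225 + 0.1050·375) / 0.44025 = 186.50 / 0.44025 ≈ 423.6
  x_3 = (0.0675·250 + 0.0750·225 + 0.6450·375) / 0.44025 = 275.625 / 0.44025 ≈ 626.1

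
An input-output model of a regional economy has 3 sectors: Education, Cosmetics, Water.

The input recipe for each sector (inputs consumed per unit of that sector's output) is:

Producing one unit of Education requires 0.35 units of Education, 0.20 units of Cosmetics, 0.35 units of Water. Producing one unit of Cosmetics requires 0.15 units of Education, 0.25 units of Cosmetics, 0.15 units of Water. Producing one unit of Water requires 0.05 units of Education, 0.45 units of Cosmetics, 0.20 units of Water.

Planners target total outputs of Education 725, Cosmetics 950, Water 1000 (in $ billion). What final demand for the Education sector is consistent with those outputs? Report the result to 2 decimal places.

I − A =
  [   0.65    -0.15    -0.05]
  [  -0.20     0.75    -0.45]
  [  -0.35    -0.15     0.80]
d = (I − A) x:
  d_E = (+0.65)·725 + (-0.15)·950 + (-0.05)·1000 = 278.75
  d_C = (-0.20)·725 + (+0.75)·950 + (-0.45)·1000 = 117.50
  d_W = (-0.35)·725 + (-0.15)·950 + (+0.80)·1000 = 403.75

d_E = 278.75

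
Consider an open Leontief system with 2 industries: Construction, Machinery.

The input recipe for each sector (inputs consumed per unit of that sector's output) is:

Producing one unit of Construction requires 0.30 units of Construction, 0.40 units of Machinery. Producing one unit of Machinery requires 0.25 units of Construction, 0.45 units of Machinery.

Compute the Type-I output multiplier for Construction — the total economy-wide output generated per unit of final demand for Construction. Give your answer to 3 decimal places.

I − A =
  [   0.70    -0.25]
  [  -0.40     0.55]
det(I−A) = (0.70)(0.55) − (-0.25)(-0.40) = 0.2850
adj(I−A) = [[0.55, 0.25], [0.40, 0.70]]
(I − A)⁻¹ = adj(I−A) / det(I−A) ≈
  [   1.9298     0.8772]
  [   1.4035     2.4561]
The output multiplier for sector j is the column-j sum of the Leontief inverse (I − A)⁻¹ = adj(I−A) / det(I−A).
Column C of adj(I−A): (0.55, 0.40); det(I−A) = 0.2850.
m_C = (0.55 + 0.40) / 0.2850 = 0.95 / 0.2850 ≈ 3.333.

m_C = 3.333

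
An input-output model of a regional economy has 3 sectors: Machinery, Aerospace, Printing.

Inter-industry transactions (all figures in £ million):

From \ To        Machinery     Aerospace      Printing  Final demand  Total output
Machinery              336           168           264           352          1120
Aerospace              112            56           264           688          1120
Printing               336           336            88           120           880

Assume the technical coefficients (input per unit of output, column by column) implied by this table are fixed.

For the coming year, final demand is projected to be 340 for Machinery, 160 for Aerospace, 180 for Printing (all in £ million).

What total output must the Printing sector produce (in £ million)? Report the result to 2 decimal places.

x_3 = 639.86

Technical coefficients a_ij = z_ij / X_j:
  a_11 = 336/1120 = 0.30, a_21 = 112/1120 = 0.10, a_31 = 336/1120 = 0.30
  a_12 = 168/1120 = 0.15, a_22 = 56/1120 = 0.05, a_32 = 336/1120 = 0.30
  a_13 = 264/880 = 0.30, a_23 = 264/880 = 0.30, a_33 = 88/880 = 0.10
I − A =
  [   0.70    -0.15    -0.30]
  [  -0.10     0.95    -0.30]
  [  -0.30    -0.30     0.90]
Cofactors of I−A, C_ij = (−1)^(i+j)·(minor ij) (rows/columns in the sector order above):
  C_11 = (0.95)(0.90) − (-0.30)(-0.30) = 0.7650
  C_12 = −[(-0.10)(0.90) − (-0.30)(-0.30)] = 0.1800
  C_13 = (-0.10)(-0.30) − (0.95)(-0.30) = 0.3150
  C_21 = −[(-0.15)(0.90) − (-0.30)(-0.30)] = 0.2250
  C_22 = (0.70)(0.90) − (-0.30)(-0.30) = 0.5400
  C_23 = −[(0.70)(-0.30) − (-0.15)(-0.30)] = 0.2550
  C_31 = (-0.15)(-0.30) − (-0.30)(0.95) = 0.3300
  C_32 = −[(0.70)(-0.30) − (-0.30)(-0.10)] = 0.2400
  C_33 = (0.70)(0.95) − (-0.15)(-0.10) = 0.6500
det(I−A) = Σ_j (I−A)_1j·C_1j = (0.70)(0.7650) + (-0.15)(0.1800) + (-0.30)(0.3150) = 0.4140
adj(I−A) = Cᵀ =
  [ 0.7650   0.2250   0.3300]
  [ 0.1800   0.5400   0.2400]
  [ 0.3150   0.2550   0.6500]
(I − A)⁻¹ = adj(I−A) / det(I−A) ≈
  [   1.8478     0.5435     0.7971]
  [   0.4348     1.3043     0.5797]
  [   0.7609     0.6159     1.5700]
x = (I − A)⁻¹ d = adj(I−A)·d / det(I−A), with det(I−A) = 0.4140:
  x_1 = (0.7650·340 + 0.2250·160 + 0.3300·180) / 0.4140 = 355.50 / 0.4140 ≈ 858.70
  x_2 = (0.1800·340 + 0.5400·160 + 0.2400·180) / 0.4140 = 190.80 / 0.4140 ≈ 460.87
  x_3 = (0.3150·340 + 0.2550·160 + 0.6500·180) / 0.4140 = 264.90 / 0.4140 ≈ 639.86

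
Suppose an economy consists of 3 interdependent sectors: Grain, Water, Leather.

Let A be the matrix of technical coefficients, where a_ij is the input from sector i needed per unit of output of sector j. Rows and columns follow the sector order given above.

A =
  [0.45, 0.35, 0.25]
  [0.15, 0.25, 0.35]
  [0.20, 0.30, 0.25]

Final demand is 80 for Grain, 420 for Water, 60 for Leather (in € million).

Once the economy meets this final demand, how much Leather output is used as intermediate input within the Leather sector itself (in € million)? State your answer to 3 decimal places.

I − A =
  [   0.55    -0.35    -0.25]
  [  -0.15     0.75    -0.35]
  [  -0.20    -0.30     0.75]
Cofactors of I−A, C_ij = (−1)^(i+j)·(minor ij) (rows/columns in the sector order above):
  C_11 = (0.75)(0.75) − (-0.35)(-0.30) = 0.4575
  C_12 = −[(-0.15)(0.75) − (-0.35)(-0.20)] = 0.1825
  C_13 = (-0.15)(-0.30) − (0.75)(-0.20) = 0.1950
  C_21 = −[(-0.35)(0.75) − (-0.25)(-0.30)] = 0.3375
  C_22 = (0.55)(0.75) − (-0.25)(-0.20) = 0.3625
  C_23 = −[(0.55)(-0.30) − (-0.35)(-0.20)] = 0.2350
  C_31 = (-0.35)(-0.35) − (-0.25)(0.75) = 0.3100
  C_32 = −[(0.55)(-0.35) − (-0.25)(-0.15)] = 0.2300
  C_33 = (0.55)(0.75) − (-0.35)(-0.15) = 0.3600
det(I−A) = Σ_j (I−A)_1j·C_1j = (0.55)(0.4575) + (-0.35)(0.1825) + (-0.25)(0.1950) = 0.1390
adj(I−A) = Cᵀ =
  [ 0.4575   0.3375   0.3100]
  [ 0.1825   0.3625   0.2300]
  [ 0.1950   0.2350   0.3600]
(I − A)⁻¹ = adj(I−A) / det(I−A) ≈
  [   3.2914     2.4281     2.2302]
  [   1.3129     2.6079     1.6547]
  [   1.4029     1.6906     2.5899]
First solve x = (I − A)⁻¹ d = adj(I−A)·d / det(I−A); in particular x_L = (0.1950·80 + 0.2350·420 + 0.3600·60) / 0.1390 = 135.90 / 0.1390 ≈ 977.69784.
Intermediate flow from L to L: z_LL = a_LL · x_L = 0.25 × 135.90 / 0.1390 = 33.975 / 0.1390 ≈ 244.424.

z_LL = 244.424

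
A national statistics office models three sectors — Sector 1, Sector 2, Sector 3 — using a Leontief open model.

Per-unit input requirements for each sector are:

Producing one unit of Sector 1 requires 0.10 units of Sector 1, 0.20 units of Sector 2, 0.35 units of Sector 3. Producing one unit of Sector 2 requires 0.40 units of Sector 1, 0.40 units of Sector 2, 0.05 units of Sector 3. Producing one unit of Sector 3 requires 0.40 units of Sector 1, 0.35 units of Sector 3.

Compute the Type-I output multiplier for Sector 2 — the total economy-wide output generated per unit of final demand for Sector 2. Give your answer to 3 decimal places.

m_2 = 4.313

I − A =
  [   0.90    -0.40    -0.40]
  [  -0.20     0.60     0.00]
  [  -0.35    -0.05     0.65]
Cofactors of I−A, C_ij = (−1)^(i+j)·(minor ij) (rows/columns in the sector order above):
  C_11 = (0.60)(0.65) − (0.00)(-0.05) = 0.3900
  C_12 = −[(-0.20)(0.65) − (0.00)(-0.35)] = 0.1300
  C_13 = (-0.20)(-0.05) − (0.60)(-0.35) = 0.2200
  C_21 = −[(-0.40)(0.65) − (-0.40)(-0.05)] = 0.2800
  C_22 = (0.90)(0.65) − (-0.40)(-0.35) = 0.4450
  C_23 = −[(0.90)(-0.05) − (-0.40)(-0.35)] = 0.1850
  C_31 = (-0.40)(0.00) − (-0.40)(0.60) = 0.2400
  C_32 = −[(0.90)(0.00) − (-0.40)(-0.20)] = 0.0800
  C_33 = (0.90)(0.60) − (-0.40)(-0.20) = 0.4600
det(I−A) = Σ_j (I−A)_1j·C_1j = (0.90)(0.3900) + (-0.40)(0.1300) + (-0.40)(0.2200) = 0.2110
adj(I−A) = Cᵀ =
  [ 0.3900   0.2800   0.2400]
  [ 0.1300   0.4450   0.0800]
  [ 0.2200   0.1850   0.4600]
(I − A)⁻¹ = adj(I−A) / det(I−A) ≈
  [   1.8483     1.3270     1.1374]
  [   0.6161     2.1090     0.3791]
  [   1.0427     0.8768     2.1801]
The output multiplier for sector j is the column-j sum of the Leontief inverse (I − A)⁻¹ = adj(I−A) / det(I−A).
Column 2 of adj(I−A): (0.2800, 0.4450, 0.1850); det(I−A) = 0.2110.
m_2 = (0.2800 + 0.4450 + 0.1850) / 0.2110 = 0.91 / 0.2110 ≈ 4.313.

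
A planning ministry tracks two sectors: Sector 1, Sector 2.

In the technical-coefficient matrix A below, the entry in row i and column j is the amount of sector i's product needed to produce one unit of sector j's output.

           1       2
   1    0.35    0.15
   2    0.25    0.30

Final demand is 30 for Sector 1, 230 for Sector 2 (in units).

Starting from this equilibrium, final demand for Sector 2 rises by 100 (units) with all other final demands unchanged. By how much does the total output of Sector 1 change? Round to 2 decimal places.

I − A =
  [   0.65    -0.15]
  [  -0.25     0.70]
det(I−A) = (0.65)(0.70) − (-0.15)(-0.25) = 0.4175
adj(I−A) = [[0.70, 0.15], [0.25, 0.65]]
(I − A)⁻¹ = adj(I−A) / det(I−A) ≈
  [   1.6766     0.3593]
  [   0.5988     1.5569]
Δx = (I − A)⁻¹ Δd with Δd having +100 in the Sector 2 component and 0 elsewhere.
So Δx_1 = L_12 · (+100), where L_12 = adj(I−A)_12 / det(I−A) = 0.15 / 0.4175.
Δx_1 = 0.15 × (+100) / 0.4175 = 15.00 / 0.4175 ≈ 35.93.

Δx_1 = 35.93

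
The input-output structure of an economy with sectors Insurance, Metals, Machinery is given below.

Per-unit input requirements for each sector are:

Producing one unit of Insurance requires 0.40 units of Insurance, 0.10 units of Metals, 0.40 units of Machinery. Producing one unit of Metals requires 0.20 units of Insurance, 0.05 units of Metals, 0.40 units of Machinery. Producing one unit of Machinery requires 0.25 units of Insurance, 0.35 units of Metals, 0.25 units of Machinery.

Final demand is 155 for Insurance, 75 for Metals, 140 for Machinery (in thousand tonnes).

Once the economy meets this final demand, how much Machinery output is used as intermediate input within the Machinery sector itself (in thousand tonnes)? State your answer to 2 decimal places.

z_33 = 212.40

I − A =
  [   0.60    -0.20    -0.25]
  [  -0.10     0.95    -0.35]
  [  -0.40    -0.40     0.75]
Cofactors of I−A, C_ij = (−1)^(i+j)·(minor ij) (rows/columns in the sector order above):
  C_11 = (0.95)(0.75) − (-0.35)(-0.40) = 0.5725
  C_12 = −[(-0.10)(0.75) − (-0.35)(-0.40)] = 0.2150
  C_13 = (-0.10)(-0.40) − (0.95)(-0.40) = 0.4200
  C_21 = −[(-0.20)(0.75) − (-0.25)(-0.40)] = 0.2500
  C_22 = (0.60)(0.75) − (-0.25)(-0.40) = 0.3500
  C_23 = −[(0.60)(-0.40) − (-0.20)(-0.40)] = 0.3200
  C_31 = (-0.20)(-0.35) − (-0.25)(0.95) = 0.3075
  C_32 = −[(0.60)(-0.35) − (-0.25)(-0.10)] = 0.2350
  C_33 = (0.60)(0.95) − (-0.20)(-0.10) = 0.5500
det(I−A) = Σ_j (I−A)_1j·C_1j = (0.60)(0.5725) + (-0.20)(0.2150) + (-0.25)(0.4200) = 0.1955
adj(I−A) = Cᵀ =
  [ 0.5725   0.2500   0.3075]
  [ 0.2150   0.3500   0.2350]
  [ 0.4200   0.3200   0.5500]
(I − A)⁻¹ = adj(I−A) / det(I−A) ≈
  [   2.9284     1.2788     1.5729]
  [   1.0997     1.7903     1.2020]
  [   2.1483     1.6368     2.8133]
First solve x = (I − A)⁻¹ d = adj(I−A)·d / det(I−A); in particular x_3 = (0.4200·155 + 0.3200·75 + 0.5500·140) / 0.1955 = 166.10 / 0.1955 ≈ 849.6164.
Intermediate flow from 3 to 3: z_33 = a_33 · x_3 = 0.25 × 166.10 / 0.1955 = 41.525 / 0.1955 ≈ 212.40.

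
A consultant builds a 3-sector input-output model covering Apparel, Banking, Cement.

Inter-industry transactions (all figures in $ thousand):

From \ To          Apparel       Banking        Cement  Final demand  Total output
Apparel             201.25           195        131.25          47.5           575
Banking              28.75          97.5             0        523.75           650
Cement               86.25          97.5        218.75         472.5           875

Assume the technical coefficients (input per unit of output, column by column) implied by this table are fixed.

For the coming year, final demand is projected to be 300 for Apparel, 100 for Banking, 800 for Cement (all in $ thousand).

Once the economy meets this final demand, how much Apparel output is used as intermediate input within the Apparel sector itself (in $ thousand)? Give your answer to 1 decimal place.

z_AA = 290.7

Technical coefficients a_ij = z_ij / X_j:
  a_AA = 201.25/575 = 0.35, a_BA = 28.75/575 = 0.05, a_CA = 86.25/575 = 0.15
  a_AB = 195/650 = 0.30, a_BB = 97.5/650 = 0.15, a_CB = 97.5/650 = 0.15
  a_AC = 131.25/875 = 0.15, a_BC = 0/875 = 0.00, a_CC = 218.75/875 = 0.25
I − A =
  [   0.65    -0.30    -0.15]
  [  -0.05     0.85     0.00]
  [  -0.15    -0.15     0.75]
Cofactors of I−A, C_ij = (−1)^(i+j)·(minor ij) (rows/columns in the sector order above):
  C_11 = (0.85)(0.75) − (0.00)(-0.15) = 0.6375
  C_12 = −[(-0.05)(0.75) − (0.00)(-0.15)] = 0.0375
  C_13 = (-0.05)(-0.15) − (0.85)(-0.15) = 0.1350
  C_21 = −[(-0.30)(0.75) − (-0.15)(-0.15)] = 0.2475
  C_22 = (0.65)(0.75) − (-0.15)(-0.15) = 0.4650
  C_23 = −[(0.65)(-0.15) − (-0.30)(-0.15)] = 0.1425
  C_31 = (-0.30)(0.00) − (-0.15)(0.85) = 0.1275
  C_32 = −[(0.65)(0.00) − (-0.15)(-0.05)] = 0.0075
  C_33 = (0.65)(0.85) − (-0.30)(-0.05) = 0.5375
det(I−A) = Σ_j (I−A)_1j·C_1j = (0.65)(0.6375) + (-0.30)(0.0375) + (-0.15)(0.1350) = 0.382875
adj(I−A) = Cᵀ =
  [ 0.6375   0.2475   0.1275]
  [ 0.0375   0.4650   0.0075]
  [ 0.1350   0.1425   0.5375]
(I − A)⁻¹ = adj(I−A) / det(I−A) ≈
  [   1.6650     0.6464     0.3330]
  [   0.0979     1.2145     0.0196]
  [   0.3526     0.3722     1.4039]
First solve x = (I − A)⁻¹ d = adj(I−A)·d / det(I−A); in particular x_A = (0.6375·300 + 0.2475·100 + 0.1275·800) / 0.382875 = 318.00 / 0.382875 ≈ 830.558.
Intermediate flow from A to A: z_AA = a_AA · x_A = 0.35 × 318.00 / 0.382875 = 111.30 / 0.382875 ≈ 290.7.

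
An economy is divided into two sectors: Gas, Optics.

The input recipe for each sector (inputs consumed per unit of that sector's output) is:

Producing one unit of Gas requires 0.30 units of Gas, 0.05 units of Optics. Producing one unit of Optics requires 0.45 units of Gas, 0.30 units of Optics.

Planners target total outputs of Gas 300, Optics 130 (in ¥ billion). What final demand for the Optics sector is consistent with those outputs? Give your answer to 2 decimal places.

d_O = 76.00

I − A =
  [   0.70    -0.45]
  [  -0.05     0.70]
d = (I − A) x:
  d_G = (+0.70)·300 + (-0.45)·130 = 151.50
  d_O = (-0.05)·300 + (+0.70)·130 = 76.00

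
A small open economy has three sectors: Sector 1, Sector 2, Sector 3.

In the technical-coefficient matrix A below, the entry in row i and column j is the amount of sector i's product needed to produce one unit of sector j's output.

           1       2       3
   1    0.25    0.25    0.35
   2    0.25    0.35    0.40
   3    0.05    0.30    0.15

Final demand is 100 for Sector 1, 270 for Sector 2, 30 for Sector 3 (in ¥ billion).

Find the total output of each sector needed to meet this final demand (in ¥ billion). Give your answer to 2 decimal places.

I − A =
  [   0.75    -0.25    -0.35]
  [  -0.25     0.65    -0.40]
  [  -0.05    -0.30     0.85]
Cofactors of I−A, C_ij = (−1)^(i+j)·(minor ij) (rows/columns in the sector order above):
  C_11 = (0.65)(0.85) − (-0.40)(-0.30) = 0.4325
  C_12 = −[(-0.25)(0.85) − (-0.40)(-0.05)] = 0.2325
  C_13 = (-0.25)(-0.30) − (0.65)(-0.05) = 0.1075
  C_21 = −[(-0.25)(0.85) − (-0.35)(-0.30)] = 0.3175
  C_22 = (0.75)(0.85) − (-0.35)(-0.05) = 0.6200
  C_23 = −[(0.75)(-0.30) − (-0.25)(-0.05)] = 0.2375
  C_31 = (-0.25)(-0.40) − (-0.35)(0.65) = 0.3275
  C_32 = −[(0.75)(-0.40) − (-0.35)(-0.25)] = 0.3875
  C_33 = (0.75)(0.65) − (-0.25)(-0.25) = 0.4250
det(I−A) = Σ_j (I−A)_1j·C_1j = (0.75)(0.4325) + (-0.25)(0.2325) + (-0.35)(0.1075) = 0.228625
adj(I−A) = Cᵀ =
  [ 0.4325   0.3175   0.3275]
  [ 0.2325   0.6200   0.3875]
  [ 0.1075   0.2375   0.4250]
(I − A)⁻¹ = adj(I−A) / det(I−A) ≈
  [   1.8917     1.3887     1.4325]
  [   1.0169     2.7119     1.6949]
  [   0.4702     1.0388     1.8589]
x = (I − A)⁻¹ d = adj(I−A)·d / det(I−A), with det(I−A) = 0.228625:
  x_1 = (0.4325·100 + 0.3175·270 + 0.3275·30) / 0.228625 = 138.80 / 0.228625 ≈ 607.11
  x_2 = (0.2325·100 + 0.6200·270 + 0.3875·30) / 0.228625 = 202.275 / 0.228625 ≈ 884.75
  x_3 = (0.1075·100 + 0.2375·270 + 0.4250·30) / 0.228625 = 87.625 / 0.228625 ≈ 383.27

x_1 = 607.11, x_2 = 884.75, x_3 = 383.27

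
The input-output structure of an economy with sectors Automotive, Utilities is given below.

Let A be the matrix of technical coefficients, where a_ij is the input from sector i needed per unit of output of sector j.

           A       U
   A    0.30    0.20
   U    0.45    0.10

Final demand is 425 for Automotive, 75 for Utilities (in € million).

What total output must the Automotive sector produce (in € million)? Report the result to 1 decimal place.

x_A = 736.1

I − A =
  [   0.70    -0.20]
  [  -0.45     0.90]
det(I−A) = (0.70)(0.90) − (-0.20)(-0.45) = 0.5400
adj(I−A) = [[0.90, 0.20], [0.45, 0.70]]
(I − A)⁻¹ = adj(I−A) / det(I−A) ≈
  [   1.6667     0.3704]
  [   0.8333     1.2963]
x = (I − A)⁻¹ d = adj(I−A)·d / det(I−A), with det(I−A) = 0.5400:
  x_A = (0.90·425 + 0.20·75) / 0.5400 = 397.50 / 0.5400 ≈ 736.1
  x_U = (0.45·425 + 0.70·75) / 0.5400 = 243.75 / 0.5400 ≈ 451.4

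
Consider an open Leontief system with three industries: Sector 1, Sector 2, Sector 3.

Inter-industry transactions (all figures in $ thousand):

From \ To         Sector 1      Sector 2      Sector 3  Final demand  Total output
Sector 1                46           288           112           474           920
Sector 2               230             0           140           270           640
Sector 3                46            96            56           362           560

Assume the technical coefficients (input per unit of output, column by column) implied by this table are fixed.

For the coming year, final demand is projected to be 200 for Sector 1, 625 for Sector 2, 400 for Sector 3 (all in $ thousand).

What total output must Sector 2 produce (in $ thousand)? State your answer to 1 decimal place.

x_2 = 993.7

Technical coefficients a_ij = z_ij / X_j:
  a_11 = 46/920 = 0.05, a_21 = 230/920 = 0.25, a_31 = 46/920 = 0.05
  a_12 = 288/640 = 0.45, a_22 = 0/640 = 0.00, a_32 = 96/640 = 0.15
  a_13 = 112/560 = 0.20, a_23 = 140/560 = 0.25, a_33 = 56/560 = 0.10
I − A =
  [   0.95    -0.45    -0.20]
  [  -0.25     1.00    -0.25]
  [  -0.05    -0.15     0.90]
Cofactors of I−A, C_ij = (−1)^(i+j)·(minor ij) (rows/columns in the sector order above):
  C_11 = (1.00)(0.90) − (-0.25)(-0.15) = 0.8625
  C_12 = −[(-0.25)(0.90) − (-0.25)(-0.05)] = 0.2375
  C_13 = (-0.25)(-0.15) − (1.00)(-0.05) = 0.0875
  C_21 = −[(-0.45)(0.90) − (-0.20)(-0.15)] = 0.4350
  C_22 = (0.95)(0.90) − (-0.20)(-0.05) = 0.8450
  C_23 = −[(0.95)(-0.15) − (-0.45)(-0.05)] = 0.1650
  C_31 = (-0.45)(-0.25) − (-0.20)(1.00) = 0.3125
  C_32 = −[(0.95)(-0.25) − (-0.20)(-0.25)] = 0.2875
  C_33 = (0.95)(1.00) − (-0.45)(-0.25) = 0.8375
det(I−A) = Σ_j (I−A)_1j·C_1j = (0.95)(0.8625) + (-0.45)(0.2375) + (-0.20)(0.0875) = 0.6950
adj(I−A) = Cᵀ =
  [ 0.8625   0.4350   0.3125]
  [ 0.2375   0.8450   0.2875]
  [ 0.0875   0.1650   0.8375]
(I − A)⁻¹ = adj(I−A) / det(I−A) ≈
  [   1.2410     0.6259     0.4496]
  [   0.3417     1.2158     0.4137]
  [   0.1259     0.2374     1.2050]
x = (I − A)⁻¹ d = adj(I−A)·d / det(I−A), with det(I−A) = 0.6950:
  x_1 = (0.8625·200 + 0.4350·625 + 0.3125·400) / 0.6950 = 569.375 / 0.6950 ≈ 819.2
  x_2 = (0.2375·200 + 0.8450·625 + 0.2875·400) / 0.6950 = 690.625 / 0.6950 ≈ 993.7
  x_3 = (0.0875·200 + 0.1650·625 + 0.8375·400) / 0.6950 = 455.625 / 0.6950 ≈ 655.6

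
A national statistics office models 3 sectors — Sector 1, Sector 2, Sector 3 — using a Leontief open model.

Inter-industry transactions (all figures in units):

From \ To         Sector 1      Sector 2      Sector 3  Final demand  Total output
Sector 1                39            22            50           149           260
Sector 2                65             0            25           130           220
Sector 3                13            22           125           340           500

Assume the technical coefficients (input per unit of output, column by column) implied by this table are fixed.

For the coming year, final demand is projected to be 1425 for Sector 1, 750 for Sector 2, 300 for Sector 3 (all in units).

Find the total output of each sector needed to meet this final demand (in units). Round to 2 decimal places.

Technical coefficients a_ij = z_ij / X_j:
  a_11 = 39/260 = 0.15, a_21 = 65/260 = 0.25, a_31 = 13/260 = 0.05
  a_12 = 22/220 = 0.10, a_22 = 0/220 = 0.00, a_32 = 22/220 = 0.10
  a_13 = 50/500 = 0.10, a_23 = 25/500 = 0.05, a_33 = 125/500 = 0.25
I − A =
  [   0.85    -0.10    -0.10]
  [  -0.25     1.00    -0.05]
  [  -0.05    -0.10     0.75]
Cofactors of I−A, C_ij = (−1)^(i+j)·(minor ij) (rows/columns in the sector order above):
  C_11 = (1.00)(0.75) − (-0.05)(-0.10) = 0.7450
  C_12 = −[(-0.25)(0.75) − (-0.05)(-0.05)] = 0.1900
  C_13 = (-0.25)(-0.10) − (1.00)(-0.05) = 0.0750
  C_21 = −[(-0.10)(0.75) − (-0.10)(-0.10)] = 0.0850
  C_22 = (0.85)(0.75) − (-0.10)(-0.05) = 0.6325
  C_23 = −[(0.85)(-0.10) − (-0.10)(-0.05)] = 0.0900
  C_31 = (-0.10)(-0.05) − (-0.10)(1.00) = 0.1050
  C_32 = −[(0.85)(-0.05) − (-0.10)(-0.25)] = 0.0675
  C_33 = (0.85)(1.00) − (-0.10)(-0.25) = 0.8250
det(I−A) = Σ_j (I−A)_1j·C_1j = (0.85)(0.7450) + (-0.10)(0.1900) + (-0.10)(0.0750) = 0.60675
adj(I−A) = Cᵀ =
  [ 0.7450   0.0850   0.1050]
  [ 0.1900   0.6325   0.0675]
  [ 0.0750   0.0900   0.8250]
(I − A)⁻¹ = adj(I−A) / det(I−A) ≈
  [   1.2279     0.1401     0.1731]
  [   0.3131     1.0424     0.1112]
  [   0.1236     0.1483     1.3597]
x = (I − A)⁻¹ d = adj(I−A)·d / det(I−A), with det(I−A) = 0.60675:
  x_1 = (0.7450·1425 + 0.0850·750 + 0.1050·300) / 0.60675 = 1156.875 / 0.60675 ≈ 1906.67
  x_2 = (0.1900·1425 + 0.6325·750 + 0.0675·300) / 0.60675 = 765.375 / 0.60675 ≈ 1261.43
  x_3 = (0.0750·1425 + 0.0900·750 + 0.8250·300) / 0.60675 = 421.875 / 0.60675 ≈ 695.30

x_1 = 1906.67, x_2 = 1261.43, x_3 = 695.30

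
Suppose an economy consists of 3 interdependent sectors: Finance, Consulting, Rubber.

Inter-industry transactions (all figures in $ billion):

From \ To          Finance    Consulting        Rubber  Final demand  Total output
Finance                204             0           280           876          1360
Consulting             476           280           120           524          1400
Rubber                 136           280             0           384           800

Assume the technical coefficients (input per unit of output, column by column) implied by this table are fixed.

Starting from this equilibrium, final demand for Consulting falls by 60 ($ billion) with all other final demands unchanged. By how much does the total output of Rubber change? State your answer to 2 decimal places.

Technical coefficients a_ij = z_ij / X_j:
  a_FF = 204/1360 = 0.15, a_CF = 476/1360 = 0.35, a_RF = 136/1360 = 0.10
  a_FC = 0/1400 = 0.00, a_CC = 280/1400 = 0.20, a_RC = 280/1400 = 0.20
  a_FR = 280/800 = 0.35, a_CR = 120/800 = 0.15, a_RR = 0/800 = 0.00
I − A =
  [   0.85     0.00    -0.35]
  [  -0.35     0.80    -0.15]
  [  -0.10    -0.20     1.00]
Cofactors of I−A, C_ij = (−1)^(i+j)·(minor ij) (rows/columns in the sector order above):
  C_11 = (0.80)(1.00) − (-0.15)(-0.20) = 0.7700
  C_12 = −[(-0.35)(1.00) − (-0.15)(-0.10)] = 0.3650
  C_13 = (-0.35)(-0.20) − (0.80)(-0.10) = 0.1500
  C_21 = −[(0.00)(1.00) − (-0.35)(-0.20)] = 0.0700
  C_22 = (0.85)(1.00) − (-0.35)(-0.10) = 0.8150
  C_23 = −[(0.85)(-0.20) − (0.00)(-0.10)] = 0.1700
  C_31 = (0.00)(-0.15) − (-0.35)(0.80) = 0.2800
  C_32 = −[(0.85)(-0.15) − (-0.35)(-0.35)] = 0.2500
  C_33 = (0.85)(0.80) − (0.00)(-0.35) = 0.6800
det(I−A) = Σ_j (I−A)_1j·C_1j = (0.85)(0.7700) + (0.00)(0.3650) + (-0.35)(0.1500) = 0.6020
adj(I−A) = Cᵀ =
  [ 0.7700   0.0700   0.2800]
  [ 0.3650   0.8150   0.2500]
  [ 0.1500   0.1700   0.6800]
(I − A)⁻¹ = adj(I−A) / det(I−A) ≈
  [   1.2791     0.1163     0.4651]
  [   0.6063     1.3538     0.4153]
  [   0.2492     0.2824     1.1296]
Δx = (I − A)⁻¹ Δd with Δd having -60 in the Consulting component and 0 elsewhere.
So Δx_R = L_RC · (-60), where L_RC = adj(I−A)_RC / det(I−A) = 0.1700 / 0.6020.
Δx_R = 0.1700 × (-60) / 0.6020 = -10.20 / 0.6020 ≈ -16.94.

Δx_R = -16.94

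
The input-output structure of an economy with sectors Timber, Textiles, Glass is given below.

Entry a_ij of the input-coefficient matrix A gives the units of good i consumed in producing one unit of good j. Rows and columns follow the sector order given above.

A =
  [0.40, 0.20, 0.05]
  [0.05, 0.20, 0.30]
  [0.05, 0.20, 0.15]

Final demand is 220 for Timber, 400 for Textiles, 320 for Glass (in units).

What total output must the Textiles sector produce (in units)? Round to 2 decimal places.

x_2 = 765.50

I − A =
  [   0.60    -0.20    -0.05]
  [  -0.05     0.80    -0.30]
  [  -0.05    -0.20     0.85]
Cofactors of I−A, C_ij = (−1)^(i+j)·(minor ij) (rows/columns in the sector order above):
  C_11 = (0.80)(0.85) − (-0.30)(-0.20) = 0.6200
  C_12 = −[(-0.05)(0.85) − (-0.30)(-0.05)] = 0.0575
  C_13 = (-0.05)(-0.20) − (0.80)(-0.05) = 0.0500
  C_21 = −[(-0.20)(0.85) − (-0.05)(-0.20)] = 0.1800
  C_22 = (0.60)(0.85) − (-0.05)(-0.05) = 0.5075
  C_23 = −[(0.60)(-0.20) − (-0.20)(-0.05)] = 0.1300
  C_31 = (-0.20)(-0.30) − (-0.05)(0.80) = 0.1000
  C_32 = −[(0.60)(-0.30) − (-0.05)(-0.05)] = 0.1825
  C_33 = (0.60)(0.80) − (-0.20)(-0.05) = 0.4700
det(I−A) = Σ_j (I−A)_1j·C_1j = (0.60)(0.6200) + (-0.20)(0.0575) + (-0.05)(0.0500) = 0.3580
adj(I−A) = Cᵀ =
  [ 0.6200   0.1800   0.1000]
  [ 0.0575   0.5075   0.1825]
  [ 0.0500   0.1300   0.4700]
(I − A)⁻¹ = adj(I−A) / det(I−A) ≈
  [   1.7318     0.5028     0.2793]
  [   0.1606     1.4176     0.5098]
  [   0.1397     0.3631     1.3128]
x = (I − A)⁻¹ d = adj(I−A)·d / det(I−A), with det(I−A) = 0.3580:
  x_1 = (0.6200·220 + 0.1800·400 + 0.1000·320) / 0.3580 = 240.40 / 0.3580 ≈ 671.51
  x_2 = (0.0575·220 + 0.5075·400 + 0.1825·320) / 0.3580 = 274.05 / 0.3580 ≈ 765.50
  x_3 = (0.0500·220 + 0.1300·400 + 0.4700·320) / 0.3580 = 213.40 / 0.3580 ≈ 596.09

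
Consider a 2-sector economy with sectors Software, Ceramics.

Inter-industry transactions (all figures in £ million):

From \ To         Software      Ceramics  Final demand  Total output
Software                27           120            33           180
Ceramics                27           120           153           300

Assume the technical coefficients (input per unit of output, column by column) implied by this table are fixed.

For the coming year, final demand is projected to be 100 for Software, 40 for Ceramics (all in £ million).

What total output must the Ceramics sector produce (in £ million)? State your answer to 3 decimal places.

x_C = 108.889

Technical coefficients a_ij = z_ij / X_j:
  a_SS = 27/180 = 0.15, a_CS = 27/180 = 0.15
  a_SC = 120/300 = 0.40, a_CC = 120/300 = 0.40
I − A =
  [   0.85    -0.40]
  [  -0.15     0.60]
det(I−A) = (0.85)(0.60) − (-0.40)(-0.15) = 0.4500
adj(I−A) = [[0.60, 0.40], [0.15, 0.85]]
(I − A)⁻¹ = adj(I−A) / det(I−A) ≈
  [   1.3333     0.8889]
  [   0.3333     1.8889]
x = (I − A)⁻¹ d = adj(I−A)·d / det(I−A), with det(I−A) = 0.4500:
  x_S = (0.60·100 + 0.40·40) / 0.4500 = 76.00 / 0.4500 ≈ 168.889
  x_C = (0.15·100 + 0.85·40) / 0.4500 = 49.00 / 0.4500 ≈ 108.889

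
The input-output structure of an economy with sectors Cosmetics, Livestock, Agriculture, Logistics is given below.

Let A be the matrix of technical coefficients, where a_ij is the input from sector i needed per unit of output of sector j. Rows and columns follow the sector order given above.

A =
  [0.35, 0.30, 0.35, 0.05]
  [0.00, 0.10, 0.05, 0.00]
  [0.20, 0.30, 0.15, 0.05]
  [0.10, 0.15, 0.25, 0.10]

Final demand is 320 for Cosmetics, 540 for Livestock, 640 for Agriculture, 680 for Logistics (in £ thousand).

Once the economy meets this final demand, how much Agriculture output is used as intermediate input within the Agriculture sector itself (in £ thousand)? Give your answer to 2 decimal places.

z_33 = 222.79

I − A =
  [   0.65    -0.30    -0.35    -0.05]
  [   0.00     0.90    -0.05     0.00]
  [  -0.20    -0.30     0.85    -0.05]
  [  -0.10    -0.15    -0.25     0.90]
Compute the cofactors C_ij = (−1)^(i+j)·(3×3 minor ij) of I−A; the adjugate is their transpose:
adj(I−A) = Cᵀ =
  [ 0.663375   0.333000   0.308625   0.054000]
  [ 0.009250   0.417625   0.029000   0.002125]
  [ 0.166500   0.235875   0.522000   0.038250]
  [ 0.121500   0.172125   0.184125   0.421500]
det(I−A) = Σ_j (I−A)_1j·C_1j = (0.65)(0.663375) + (-0.30)(0.009250) + (-0.35)(0.166500) + (-0.05)(0.121500) = 0.36406875
(I − A)⁻¹ = adj(I−A) / det(I−A) ≈
  [   1.8221     0.9147     0.8477     0.1483]
  [   0.0254     1.1471     0.0797     0.0058]
  [   0.4573     0.6479     1.4338     0.1051]
  [   0.3337     0.4728     0.5057     1.1577]
First solve x = (I − A)⁻¹ d = adj(I−A)·d / det(I−A); in particular x_3 = (0.166500·320 + 0.235875·540 + 0.522000·640 + 0.038250·680) / 0.36406875 = 540.7425 / 0.36406875 ≈ 1485.2758.
Intermediate flow from 3 to 3: z_33 = a_33 · x_3 = 0.15 × 540.7425 / 0.36406875 = 81.111375 / 0.36406875 ≈ 222.79.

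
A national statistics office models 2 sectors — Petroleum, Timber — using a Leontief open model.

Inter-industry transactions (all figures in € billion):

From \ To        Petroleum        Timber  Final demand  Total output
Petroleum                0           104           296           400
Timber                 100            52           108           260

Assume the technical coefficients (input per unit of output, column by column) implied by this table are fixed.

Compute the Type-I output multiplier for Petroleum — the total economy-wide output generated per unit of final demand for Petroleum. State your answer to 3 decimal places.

m_P = 1.500

Technical coefficients a_ij = z_ij / X_j:
  a_PP = 0/400 = 0.00, a_TP = 100/400 = 0.25
  a_PT = 104/260 = 0.40, a_TT = 52/260 = 0.20
I − A =
  [   1.00    -0.40]
  [  -0.25     0.80]
det(I−A) = (1.00)(0.80) − (-0.40)(-0.25) = 0.7000
adj(I−A) = [[0.80, 0.40], [0.25, 1.00]]
(I − A)⁻¹ = adj(I−A) / det(I−A) ≈
  [   1.1429     0.5714]
  [   0.3571     1.4286]
The output multiplier for sector j is the column-j sum of the Leontief inverse (I − A)⁻¹ = adj(I−A) / det(I−A).
Column P of adj(I−A): (0.80, 0.25); det(I−A) = 0.7000.
m_P = (0.80 + 0.25) / 0.7000 = 1.05 / 0.7000 = 1.500.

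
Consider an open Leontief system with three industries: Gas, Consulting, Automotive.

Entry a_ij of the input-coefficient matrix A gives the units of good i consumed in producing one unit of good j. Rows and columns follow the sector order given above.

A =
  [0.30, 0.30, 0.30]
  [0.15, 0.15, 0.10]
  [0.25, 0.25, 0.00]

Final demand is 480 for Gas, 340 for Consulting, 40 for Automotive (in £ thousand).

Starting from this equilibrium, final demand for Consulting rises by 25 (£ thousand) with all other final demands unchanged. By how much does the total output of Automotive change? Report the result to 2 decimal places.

I − A =
  [   0.70    -0.30    -0.30]
  [  -0.15     0.85    -0.10]
  [  -0.25    -0.25     1.00]
Cofactors of I−A, C_ij = (−1)^(i+j)·(minor ij) (rows/columns in the sector order above):
  C_11 = (0.85)(1.00) − (-0.10)(-0.25) = 0.8250
  C_12 = −[(-0.15)(1.00) − (-0.10)(-0.25)] = 0.1750
  C_13 = (-0.15)(-0.25) − (0.85)(-0.25) = 0.2500
  C_21 = −[(-0.30)(1.00) − (-0.30)(-0.25)] = 0.3750
  C_22 = (0.70)(1.00) − (-0.30)(-0.25) = 0.6250
  C_23 = −[(0.70)(-0.25) − (-0.30)(-0.25)] = 0.2500
  C_31 = (-0.30)(-0.10) − (-0.30)(0.85) = 0.2850
  C_32 = −[(0.70)(-0.10) − (-0.30)(-0.15)] = 0.1150
  C_33 = (0.70)(0.85) − (-0.30)(-0.15) = 0.5500
det(I−A) = Σ_j (I−A)_1j·C_1j = (0.70)(0.8250) + (-0.30)(0.1750) + (-0.30)(0.2500) = 0.4500
adj(I−A) = Cᵀ =
  [ 0.8250   0.3750   0.2850]
  [ 0.1750   0.6250   0.1150]
  [ 0.2500   0.2500   0.5500]
(I − A)⁻¹ = adj(I−A) / det(I−A) ≈
  [   1.8333     0.8333     0.6333]
  [   0.3889     1.3889     0.2556]
  [   0.5556     0.5556     1.2222]
Δx = (I − A)⁻¹ Δd with Δd having +25 in the Consulting component and 0 elsewhere.
So Δx_3 = L_32 · (+25), where L_32 = adj(I−A)_32 / det(I−A) = 0.2500 / 0.4500.
Δx_3 = 0.2500 × (+25) / 0.4500 = 6.25 / 0.4500 ≈ 13.89.

Δx_3 = 13.89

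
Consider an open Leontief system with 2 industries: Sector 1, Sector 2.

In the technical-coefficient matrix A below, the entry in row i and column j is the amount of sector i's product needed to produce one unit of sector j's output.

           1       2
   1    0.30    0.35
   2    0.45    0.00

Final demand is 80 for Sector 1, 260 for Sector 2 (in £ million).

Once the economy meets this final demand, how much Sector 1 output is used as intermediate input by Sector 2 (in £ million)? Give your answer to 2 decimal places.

I − A =
  [   0.70    -0.35]
  [  -0.45     1.00]
det(I−A) = (0.70)(1.00) − (-0.35)(-0.45) = 0.5425
adj(I−A) = [[1.00, 0.35], [0.45, 0.70]]
(I − A)⁻¹ = adj(I−A) / det(I−A) ≈
  [   1.8433     0.6452]
  [   0.8295     1.2903]
First solve x = (I − A)⁻¹ d = adj(I−A)·d / det(I−A); in particular x_2 = (0.45·80 + 0.70·260) / 0.5425 = 218.00 / 0.5425 ≈ 401.8433.
Intermediate flow from 1 to 2: z_12 = a_12 · x_2 = 0.35 × 218.00 / 0.5425 = 76.30 / 0.5425 ≈ 140.65.

z_12 = 140.65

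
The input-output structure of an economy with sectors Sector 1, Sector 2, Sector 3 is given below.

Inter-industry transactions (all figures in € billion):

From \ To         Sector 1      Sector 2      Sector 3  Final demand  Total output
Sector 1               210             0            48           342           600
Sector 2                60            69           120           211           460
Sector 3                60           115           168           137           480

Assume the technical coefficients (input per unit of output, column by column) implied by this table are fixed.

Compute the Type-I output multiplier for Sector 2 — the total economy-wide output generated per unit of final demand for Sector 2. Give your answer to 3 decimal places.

Technical coefficients a_ij = z_ij / X_j:
  a_11 = 210/600 = 0.35, a_21 = 60/600 = 0.10, a_31 = 60/600 = 0.10
  a_12 = 0/460 = 0.00, a_22 = 69/460 = 0.15, a_32 = 115/460 = 0.25
  a_13 = 48/480 = 0.10, a_23 = 120/480 = 0.25, a_33 = 168/480 = 0.35
I − A =
  [   0.65     0.00    -0.10]
  [  -0.10     0.85    -0.25]
  [  -0.10    -0.25     0.65]
Cofactors of I−A, C_ij = (−1)^(i+j)·(minor ij) (rows/columns in the sector order above):
  C_11 = (0.85)(0.65) − (-0.25)(-0.25) = 0.4900
  C_12 = −[(-0.10)(0.65) − (-0.25)(-0.10)] = 0.0900
  C_13 = (-0.10)(-0.25) − (0.85)(-0.10) = 0.1100
  C_21 = −[(0.00)(0.65) − (-0.10)(-0.25)] = 0.0250
  C_22 = (0.65)(0.65) − (-0.10)(-0.10) = 0.4125
  C_23 = −[(0.65)(-0.25) − (0.00)(-0.10)] = 0.1625
  C_31 = (0.00)(-0.25) − (-0.10)(0.85) = 0.0850
  C_32 = −[(0.65)(-0.25) − (-0.10)(-0.10)] = 0.1725
  C_33 = (0.65)(0.85) − (0.00)(-0.10) = 0.5525
det(I−A) = Σ_j (I−A)_1j·C_1j = (0.65)(0.4900) + (0.00)(0.0900) + (-0.10)(0.1100) = 0.3075
adj(I−A) = Cᵀ =
  [ 0.4900   0.0250   0.0850]
  [ 0.0900   0.4125   0.1725]
  [ 0.1100   0.1625   0.5525]
(I − A)⁻¹ = adj(I−A) / det(I−A) ≈
  [   1.5935     0.0813     0.2764]
  [   0.2927     1.3415     0.5610]
  [   0.3577     0.5285     1.7967]
The output multiplier for sector j is the column-j sum of the Leontief inverse (I − A)⁻¹ = adj(I−A) / det(I−A).
Column 2 of adj(I−A): (0.0250, 0.4125, 0.1625); det(I−A) = 0.3075.
m_2 = (0.0250 + 0.4125 + 0.1625) / 0.3075 = 0.60 / 0.3075 ≈ 1.951.

m_2 = 1.951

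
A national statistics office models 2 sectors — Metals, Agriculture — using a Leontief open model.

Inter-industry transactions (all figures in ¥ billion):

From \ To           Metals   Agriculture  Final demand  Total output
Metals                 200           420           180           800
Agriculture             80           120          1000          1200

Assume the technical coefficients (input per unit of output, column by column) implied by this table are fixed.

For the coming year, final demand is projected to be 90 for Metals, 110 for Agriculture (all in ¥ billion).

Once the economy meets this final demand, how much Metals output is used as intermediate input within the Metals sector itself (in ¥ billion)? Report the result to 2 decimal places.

Technical coefficients a_ij = z_ij / X_j:
  a_MM = 200/800 = 0.25, a_AM = 80/800 = 0.10
  a_MA = 420/1200 = 0.35, a_AA = 120/1200 = 0.10
I − A =
  [   0.75    -0.35]
  [  -0.10     0.90]
det(I−A) = (0.75)(0.90) − (-0.35)(-0.10) = 0.6400
adj(I−A) = [[0.90, 0.35], [0.10, 0.75]]
(I − A)⁻¹ = adj(I−A) / det(I−A) ≈
  [   1.4063     0.5469]
  [   0.1563     1.1719]
First solve x = (I − A)⁻¹ d = adj(I−A)·d / det(I−A); in particular x_M = (0.90·90 + 0.35·110) / 0.6400 = 119.50 / 0.6400 ≈ 186.7188.
Intermediate flow from M to M: z_MM = a_MM · x_M = 0.25 × 119.50 / 0.6400 = 29.875 / 0.6400 ≈ 46.68.

z_MM = 46.68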